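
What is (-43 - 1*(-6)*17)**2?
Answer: 3481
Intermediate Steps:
(-43 - 1*(-6)*17)**2 = (-43 + 6*17)**2 = (-43 + 102)**2 = 59**2 = 3481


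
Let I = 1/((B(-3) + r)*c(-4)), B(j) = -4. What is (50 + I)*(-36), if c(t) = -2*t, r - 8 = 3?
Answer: -25209/14 ≈ -1800.6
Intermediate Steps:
r = 11 (r = 8 + 3 = 11)
I = 1/56 (I = 1/((-4 + 11)*(-2*(-4))) = 1/(7*8) = 1/56 ≈ 0.017857)
(50 + I)*(-36) = (50 + 1/56)*(-36) = (2801/56)*(-36) = -25209/14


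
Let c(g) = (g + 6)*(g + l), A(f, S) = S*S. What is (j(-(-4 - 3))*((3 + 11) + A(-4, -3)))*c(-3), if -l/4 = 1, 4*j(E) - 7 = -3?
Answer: -483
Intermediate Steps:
A(f, S) = S²
j(E) = 1 (j(E) = 7/4 + (¼)*(-3) = 7/4 - ¾ = 1)
l = -4 (l = -4*1 = -4)
c(g) = (-4 + g)*(6 + g) (c(g) = (g + 6)*(g - 4) = (6 + g)*(-4 + g) = (-4 + g)*(6 + g))
(j(-(-4 - 3))*((3 + 11) + A(-4, -3)))*c(-3) = (1*((3 + 11) + (-3)²))*(-24 + (-3)² + 2*(-3)) = (1*(14 + 9))*(-24 + 9 - 6) = (1*23)*(-21) = 23*(-21) = -483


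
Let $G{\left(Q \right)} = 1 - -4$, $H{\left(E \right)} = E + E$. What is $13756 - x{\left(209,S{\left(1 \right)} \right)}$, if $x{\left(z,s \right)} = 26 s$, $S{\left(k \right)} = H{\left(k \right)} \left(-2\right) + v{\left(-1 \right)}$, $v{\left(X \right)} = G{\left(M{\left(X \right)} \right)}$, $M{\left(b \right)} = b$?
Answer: $13730$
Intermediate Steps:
$H{\left(E \right)} = 2 E$
$G{\left(Q \right)} = 5$ ($G{\left(Q \right)} = 1 + 4 = 5$)
$v{\left(X \right)} = 5$
$S{\left(k \right)} = 5 - 4 k$ ($S{\left(k \right)} = 2 k \left(-2\right) + 5 = - 4 k + 5 = 5 - 4 k$)
$13756 - x{\left(209,S{\left(1 \right)} \right)} = 13756 - 26 \left(5 - 4\right) = 13756 - 26 \cdot 1 = 13756 - 26 = 13730$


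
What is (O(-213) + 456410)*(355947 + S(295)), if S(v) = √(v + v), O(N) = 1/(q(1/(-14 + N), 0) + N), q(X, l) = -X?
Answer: 7854833111754531/48350 + 22067423273*√590/48350 ≈ 1.6247e+11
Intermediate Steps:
O(N) = 1/(N - 1/(-14 + N)) (O(N) = 1/(-1/(-14 + N) + N) = 1/(N - 1/(-14 + N)))
S(v) = √2*√v (S(v) = √(2*v) = √2*√v)
(O(-213) + 456410)*(355947 + S(295)) = ((-14 - 213)/(-1 - 213*(-14 - 213)) + 456410)*(355947 + √2*√295) = (-227/(-1 - 213*(-227)) + 456410)*(355947 + √590) = (-227/(-1 + 48351) + 456410)*(355947 + √590) = (-227/48350 + 456410)*(355947 + √590) = 22067423273*(355947 + √590)/48350 = 7854833111754531/48350 + 22067423273*√590/48350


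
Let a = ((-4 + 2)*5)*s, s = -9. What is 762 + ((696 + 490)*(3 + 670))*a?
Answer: 71836782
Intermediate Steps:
a = 90 (a = ((-4 + 2)*5)*(-9) = -2*5*(-9) = -10*(-9) = 90)
762 + ((696 + 490)*(3 + 670))*a = 762 + ((696 + 490)*(3 + 670))*90 = 762 + (1186*673)*90 = 762 + 798178*90 = 762 + 71836020 = 71836782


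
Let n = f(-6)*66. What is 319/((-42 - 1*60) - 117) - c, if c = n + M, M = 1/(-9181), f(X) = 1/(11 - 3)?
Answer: -78065167/8042556 ≈ -9.7065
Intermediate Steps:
f(X) = 1/8
n = 33/4 (n = (1/8)*66 = 33/4 ≈ 8.2500)
M = -1/9181 ≈ -0.00010892
c = 302969/36724 (c = 33/4 - 1/9181 = 302969/36724 ≈ 8.2499)
319/((-42 - 1*60) - 117) - c = 319/((-42 - 1*60) - 117) - 1*302969/36724 = 319/((-42 - 60) - 117) - 302969/36724 = 319/(-102 - 117) - 302969/36724 = 319/(-219) - 302969/36724 = 319*(-1/219) - 302969/36724 = -319/219 - 302969/36724 = -78065167/8042556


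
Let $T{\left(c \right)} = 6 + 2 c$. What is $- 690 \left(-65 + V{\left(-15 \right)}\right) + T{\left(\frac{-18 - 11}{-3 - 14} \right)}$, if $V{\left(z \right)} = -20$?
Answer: $\frac{997210}{17} \approx 58659.0$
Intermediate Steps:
$- 690 \left(-65 + V{\left(-15 \right)}\right) + T{\left(\frac{-18 - 11}{-3 - 14} \right)} = - 690 \left(-65 - 20\right) + \left(6 + 2 \frac{-18 - 11}{-3 - 14}\right) = \left(-690\right) \left(-85\right) + \left(6 + 2 \left(- \frac{29}{-17}\right)\right) = 58650 + \left(6 + 2 \left(\left(-29\right) \left(- \frac{1}{17}\right)\right)\right) = 58650 + \left(6 + 2 \cdot \frac{29}{17}\right) = 58650 + \left(6 + \frac{58}{17}\right) = 58650 + \frac{160}{17} = \frac{997210}{17}$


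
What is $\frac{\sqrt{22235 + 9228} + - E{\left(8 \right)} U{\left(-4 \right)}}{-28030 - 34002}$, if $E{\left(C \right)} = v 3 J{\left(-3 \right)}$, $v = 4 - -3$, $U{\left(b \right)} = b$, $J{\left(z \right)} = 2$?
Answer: $- \frac{21}{7754} - \frac{\sqrt{31463}}{62032} \approx -0.0055677$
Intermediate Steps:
$v = 7$ ($v = 4 + 3 = 7$)
$E{\left(C \right)} = 42$ ($E{\left(C \right)} = 7 \cdot 3 \cdot 2 = 21 \cdot 2 = 42$)
$\frac{\sqrt{22235 + 9228} + - E{\left(8 \right)} U{\left(-4 \right)}}{-28030 - 34002} = \frac{\sqrt{22235 + 9228} + \left(-1\right) 42 \left(-4\right)}{-28030 - 34002} = \frac{\sqrt{31463} - -168}{-62032} = \left(\sqrt{31463} + 168\right) \left(- \frac{1}{62032}\right) = \left(168 + \sqrt{31463}\right) \left(- \frac{1}{62032}\right) = - \frac{21}{7754} - \frac{\sqrt{31463}}{62032}$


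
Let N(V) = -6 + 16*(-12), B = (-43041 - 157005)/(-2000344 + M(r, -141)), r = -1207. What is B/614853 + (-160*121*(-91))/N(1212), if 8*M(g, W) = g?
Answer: -3242772768740736/364447489001 ≈ -8897.8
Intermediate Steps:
M(g, W) = g/8
B = 533456/5334653 (B = (-43041 - 157005)/(-2000344 + (1/8)*(-1207)) = -200046/(-2000344 - 1207/8) = -200046/(-16003959/8) = -200046*(-8/16003959) = 533456/5334653 ≈ 0.099998)
N(V) = -198 (N(V) = -6 - 192 = -198)
B/614853 + (-160*121*(-91))/N(1212) = (533456/5334653)/614853 + (-160*121*(-91))/(-198) = (533456/5334653)*(1/614853) - 19360*(-91)*(-1/198) = 533456/3280027401009 + 1761760*(-1/198) = 533456/3280027401009 - 80080/9 = -3242772768740736/364447489001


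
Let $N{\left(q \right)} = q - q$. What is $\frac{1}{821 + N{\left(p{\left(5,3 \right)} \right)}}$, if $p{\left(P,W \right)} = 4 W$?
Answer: $\frac{1}{821} \approx 0.001218$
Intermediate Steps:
$N{\left(q \right)} = 0$
$\frac{1}{821 + N{\left(p{\left(5,3 \right)} \right)}} = \frac{1}{821 + 0} = \frac{1}{821}$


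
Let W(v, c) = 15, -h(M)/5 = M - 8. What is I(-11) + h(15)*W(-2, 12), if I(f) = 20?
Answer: -505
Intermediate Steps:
h(M) = 40 - 5*M (h(M) = -5*(M - 8) = -5*(-8 + M) = 40 - 5*M)
I(-11) + h(15)*W(-2, 12) = 20 + (40 - 5*15)*15 = 20 + (40 - 75)*15 = 20 - 35*15 = 20 - 525 = -505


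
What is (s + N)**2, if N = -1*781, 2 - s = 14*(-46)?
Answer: 18225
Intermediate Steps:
s = 646 (s = 2 - 14*(-46) = 2 - 1*(-644) = 2 + 644 = 646)
N = -781
(s + N)**2 = (646 - 781)**2 = (-135)**2 = 18225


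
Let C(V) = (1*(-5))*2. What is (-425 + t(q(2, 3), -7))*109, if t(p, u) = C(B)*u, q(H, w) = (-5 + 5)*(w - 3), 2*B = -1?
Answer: -38695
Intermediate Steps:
B = -½ (B = (½)*(-1) = -½ ≈ -0.50000)
q(H, w) = 0 (q(H, w) = 0*(-3 + w) = 0)
C(V) = -10 (C(V) = -5*2 = -10)
t(p, u) = -10*u
(-425 + t(q(2, 3), -7))*109 = (-425 - 10*(-7))*109 = (-425 + 70)*109 = -355*109 = -38695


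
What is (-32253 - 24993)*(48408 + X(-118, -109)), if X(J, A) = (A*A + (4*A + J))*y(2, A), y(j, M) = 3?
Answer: -4716440694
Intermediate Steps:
X(J, A) = 3*J + 3*A**2 + 12*A (X(J, A) = (A*A + (4*A + J))*3 = (A**2 + (J + 4*A))*3 = (J + A**2 + 4*A)*3 = 3*J + 3*A**2 + 12*A)
(-32253 - 24993)*(48408 + X(-118, -109)) = (-32253 - 24993)*(48408 + (3*(-118) + 3*(-109)**2 + 12*(-109))) = -57246*(48408 + (-354 + 3*11881 - 1308)) = -57246*(48408 + (-354 + 35643 - 1308)) = -57246*(48408 + 33981) = -57246*82389 = -4716440694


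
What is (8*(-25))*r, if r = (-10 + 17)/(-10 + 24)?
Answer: -100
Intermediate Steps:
r = ½ (r = 7/14 = 7*(1/14) = ½ ≈ 0.50000)
(8*(-25))*r = (8*(-25))*(½) = -200*½ = -100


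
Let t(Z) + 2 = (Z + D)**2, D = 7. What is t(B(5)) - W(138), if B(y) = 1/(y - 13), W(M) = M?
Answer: -5935/64 ≈ -92.734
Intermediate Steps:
B(y) = 1/(-13 + y)
t(Z) = -2 + (7 + Z)**2 (t(Z) = -2 + (Z + 7)**2 = -2 + (7 + Z)**2)
t(B(5)) - W(138) = (-2 + (7 + 1/(-13 + 5))**2) - 1*138 = (-2 + (7 + 1/(-8))**2) - 138 = (-2 + (7 - 1/8)**2) - 138 = (-2 + (55/8)**2) - 138 = (-2 + 3025/64) - 138 = 2897/64 - 138 = -5935/64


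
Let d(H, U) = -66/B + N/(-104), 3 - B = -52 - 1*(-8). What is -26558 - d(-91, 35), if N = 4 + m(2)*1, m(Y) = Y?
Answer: -64904179/2444 ≈ -26557.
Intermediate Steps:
N = 6 (N = 4 + 2*1 = 4 + 2 = 6)
B = 47 (B = 3 - (-52 - 1*(-8)) = 3 - (-52 + 8) = 3 - 1*(-44) = 3 + 44 = 47)
d(H, U) = -3573/2444 (d(H, U) = -66/47 + 6/(-104) = -66*1/47 + 6*(-1/104) = -66/47 - 3/52 = -3573/2444)
-26558 - d(-91, 35) = -26558 - 1*(-3573/2444) = -26558 + 3573/2444 = -64904179/2444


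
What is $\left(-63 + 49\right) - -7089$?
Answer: $7075$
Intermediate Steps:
$\left(-63 + 49\right) - -7089 = -14 + 7089 = 7075$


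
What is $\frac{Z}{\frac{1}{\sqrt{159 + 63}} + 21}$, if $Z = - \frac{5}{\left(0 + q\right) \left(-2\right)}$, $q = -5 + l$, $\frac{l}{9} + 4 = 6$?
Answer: $\frac{11655}{1272713} - \frac{5 \sqrt{222}}{2545426} \approx 0.0091283$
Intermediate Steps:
$l = 18$ ($l = -36 + 9 \cdot 6 = -36 + 54 = 18$)
$q = 13$ ($q = -5 + 18 = 13$)
$Z = \frac{5}{26}$ ($Z = - \frac{5}{\left(0 + 13\right) \left(-2\right)} = - \frac{5}{13 \left(-2\right)} = - \frac{5}{-26} = \left(-5\right) \left(- \frac{1}{26}\right) = \frac{5}{26} \approx 0.19231$)
$\frac{Z}{\frac{1}{\sqrt{159 + 63}} + 21} = \frac{5}{26 \left(\frac{1}{\sqrt{159 + 63}} + 21\right)} = \frac{5}{26 \left(\frac{1}{\sqrt{222}} + 21\right)} = \frac{5}{26 \left(\frac{\sqrt{222}}{222} + 21\right)} = \frac{5}{26 \left(21 + \frac{\sqrt{222}}{222}\right)}$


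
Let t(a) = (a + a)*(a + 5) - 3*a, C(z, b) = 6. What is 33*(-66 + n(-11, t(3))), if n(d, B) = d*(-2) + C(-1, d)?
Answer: -1254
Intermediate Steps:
t(a) = -3*a + 2*a*(5 + a) (t(a) = (2*a)*(5 + a) - 3*a = 2*a*(5 + a) - 3*a = -3*a + 2*a*(5 + a))
n(d, B) = 6 - 2*d (n(d, B) = d*(-2) + 6 = -2*d + 6 = 6 - 2*d)
33*(-66 + n(-11, t(3))) = 33*(-66 + (6 - 2*(-11))) = 33*(-66 + (6 + 22)) = 33*(-66 + 28) = 33*(-38) = -1254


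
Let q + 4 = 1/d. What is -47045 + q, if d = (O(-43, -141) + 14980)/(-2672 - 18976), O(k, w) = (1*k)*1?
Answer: -234264187/4979 ≈ -47050.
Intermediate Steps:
O(k, w) = k (O(k, w) = k*1 = k)
d = -4979/7216 (d = (-43 + 14980)/(-2672 - 18976) = 14937/(-21648) = 14937*(-1/21648) = -4979/7216 ≈ -0.68999)
q = -27132/4979 (q = -4 + 1/(-4979/7216) = -4 - 7216/4979 = -27132/4979 ≈ -5.4493)
-47045 + q = -47045 - 27132/4979 = -234264187/4979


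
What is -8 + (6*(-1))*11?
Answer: -74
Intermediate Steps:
-8 + (6*(-1))*11 = -8 - 6*11 = -8 - 66 = -74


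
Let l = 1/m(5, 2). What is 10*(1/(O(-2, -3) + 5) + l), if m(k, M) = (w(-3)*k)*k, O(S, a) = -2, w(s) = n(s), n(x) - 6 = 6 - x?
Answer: 84/25 ≈ 3.3600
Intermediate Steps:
n(x) = 12 - x (n(x) = 6 + (6 - x) = 12 - x)
w(s) = 12 - s
m(k, M) = 15*k**2 (m(k, M) = ((12 - 1*(-3))*k)*k = ((12 + 3)*k)*k = (15*k)*k = 15*k**2)
l = 1/375 (l = 1/(15*5**2) = 1/(15*25) = 1/375 ≈ 0.0026667)
10*(1/(O(-2, -3) + 5) + l) = 10*(1/(-2 + 5) + 1/375) = 10*(1/3 + 1/375) = 10*(42/125) = 84/25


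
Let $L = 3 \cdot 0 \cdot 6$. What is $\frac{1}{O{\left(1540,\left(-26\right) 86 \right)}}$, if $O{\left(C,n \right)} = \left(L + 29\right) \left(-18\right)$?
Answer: $- \frac{1}{522} \approx -0.0019157$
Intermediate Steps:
$L = 0$ ($L = 0 \cdot 6 = 0$)
$O{\left(C,n \right)} = -522$ ($O{\left(C,n \right)} = \left(0 + 29\right) \left(-18\right) = 29 \left(-18\right) = -522$)
$\frac{1}{O{\left(1540,\left(-26\right) 86 \right)}} = \frac{1}{-522} = - \frac{1}{522}$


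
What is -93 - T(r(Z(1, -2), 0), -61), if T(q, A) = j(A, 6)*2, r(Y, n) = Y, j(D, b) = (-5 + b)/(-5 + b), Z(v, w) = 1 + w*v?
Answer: -95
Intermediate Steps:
Z(v, w) = 1 + v*w
j(D, b) = 1
T(q, A) = 2 (T(q, A) = 1*2 = 2)
-93 - T(r(Z(1, -2), 0), -61) = -93 - 1*2 = -93 - 2 = -95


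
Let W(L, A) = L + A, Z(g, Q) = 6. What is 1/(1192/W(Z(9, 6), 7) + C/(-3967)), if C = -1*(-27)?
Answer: 51571/4728313 ≈ 0.010907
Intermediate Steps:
W(L, A) = A + L
C = 27
1/(1192/W(Z(9, 6), 7) + C/(-3967)) = 1/(1192/(7 + 6) + 27/(-3967)) = 1/(1192/13 + 27*(-1/3967)) = 1/(1192*(1/13) - 27/3967) = 1/(1192/13 - 27/3967) = 1/(4728313/51571) = 51571/4728313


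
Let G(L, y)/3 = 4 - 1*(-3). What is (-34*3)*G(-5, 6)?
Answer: -2142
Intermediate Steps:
G(L, y) = 21 (G(L, y) = 3*(4 - 1*(-3)) = 3*(4 + 3) = 3*7 = 21)
(-34*3)*G(-5, 6) = -34*3*21 = -102*21 = -2142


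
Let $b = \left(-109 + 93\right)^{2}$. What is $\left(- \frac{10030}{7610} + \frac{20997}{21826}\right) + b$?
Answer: $\frac{4246141255}{16609586} \approx 255.64$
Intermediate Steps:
$b = 256$ ($b = \left(-16\right)^{2} = 256$)
$\left(- \frac{10030}{7610} + \frac{20997}{21826}\right) + b = \left(- \frac{10030}{7610} + \frac{20997}{21826}\right) + 256 = \left(\left(-10030\right) \frac{1}{7610} + 20997 \cdot \frac{1}{21826}\right) + 256 = \left(- \frac{1003}{761} + \frac{20997}{21826}\right) + 256 = - \frac{5912761}{16609586} + 256 = \frac{4246141255}{16609586}$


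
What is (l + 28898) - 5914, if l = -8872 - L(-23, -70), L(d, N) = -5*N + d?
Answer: 13785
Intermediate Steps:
L(d, N) = d - 5*N
l = -9199 (l = -8872 - (-23 - 5*(-70)) = -8872 - (-23 + 350) = -8872 - 1*327 = -8872 - 327 = -9199)
(l + 28898) - 5914 = (-9199 + 28898) - 5914 = 19699 - 5914 = 13785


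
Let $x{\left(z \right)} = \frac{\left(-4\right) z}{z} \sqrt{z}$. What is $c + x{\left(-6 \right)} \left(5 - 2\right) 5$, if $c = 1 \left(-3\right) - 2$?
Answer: $-5 - 60 i \sqrt{6} \approx -5.0 - 146.97 i$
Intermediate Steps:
$c = -5$ ($c = -3 - 2 = -5$)
$x{\left(z \right)} = - 4 \sqrt{z}$
$c + x{\left(-6 \right)} \left(5 - 2\right) 5 = -5 + - 4 \sqrt{-6} \left(5 - 2\right) 5 = -5 + - 4 i \sqrt{6} \cdot 3 \cdot 5 = -5 + - 4 i \sqrt{6} \cdot 15 = -5 - 60 i \sqrt{6}$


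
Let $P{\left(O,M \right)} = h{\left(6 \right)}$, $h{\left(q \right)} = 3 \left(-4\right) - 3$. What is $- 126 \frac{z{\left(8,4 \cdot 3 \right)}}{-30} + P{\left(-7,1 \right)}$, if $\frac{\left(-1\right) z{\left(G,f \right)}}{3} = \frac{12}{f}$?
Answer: $- \frac{138}{5} \approx -27.6$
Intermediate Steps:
$h{\left(q \right)} = -15$ ($h{\left(q \right)} = -12 - 3 = -15$)
$z{\left(G,f \right)} = - \frac{36}{f}$ ($z{\left(G,f \right)} = - 3 \frac{12}{f} = - \frac{36}{f}$)
$P{\left(O,M \right)} = -15$
$- 126 \frac{z{\left(8,4 \cdot 3 \right)}}{-30} + P{\left(-7,1 \right)} = - 126 \frac{\left(-36\right) \frac{1}{4 \cdot 3}}{-30} - 15 = - 126 - \frac{36}{12} \left(- \frac{1}{30}\right) - 15 = - 126 \left(-36\right) \frac{1}{12} \left(- \frac{1}{30}\right) - 15 = - 126 \left(\left(-3\right) \left(- \frac{1}{30}\right)\right) - 15 = \left(-126\right) \frac{1}{10} - 15 = - \frac{63}{5} - 15 = - \frac{138}{5}$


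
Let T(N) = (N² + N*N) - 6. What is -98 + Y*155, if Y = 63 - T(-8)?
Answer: -9243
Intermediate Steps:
T(N) = -6 + 2*N² (T(N) = (N² + N²) - 6 = 2*N² - 6 = -6 + 2*N²)
Y = -59 (Y = 63 - (-6 + 2*(-8)²) = 63 - (-6 + 2*64) = 63 - (-6 + 128) = 63 - 1*122 = 63 - 122 = -59)
-98 + Y*155 = -98 - 59*155 = -98 - 9145 = -9243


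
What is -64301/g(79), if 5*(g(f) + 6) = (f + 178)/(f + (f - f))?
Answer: 25398895/2113 ≈ 12020.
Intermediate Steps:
g(f) = -6 + (178 + f)/(5*f) (g(f) = -6 + ((f + 178)/(f + (f - f)))/5 = -6 + ((178 + f)/(f + 0))/5 = -6 + ((178 + f)/f)/5 = -6 + (178 + f)/(5*f))
-64301/g(79) = -64301*395/(178 - 29*79) = -64301*395/(178 - 2291) = -64301/((⅕)*(1/79)*(-2113)) = -64301/(-2113/395) = -64301*(-395/2113) = 25398895/2113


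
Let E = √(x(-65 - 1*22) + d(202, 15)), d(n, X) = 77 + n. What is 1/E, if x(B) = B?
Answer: √3/24 ≈ 0.072169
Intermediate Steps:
E = 8*√3 (E = √((-65 - 1*22) + (77 + 202)) = √((-65 - 22) + 279) = √(-87 + 279) = √192 = 8*√3 ≈ 13.856)
1/E = 1/(8*√3) = √3/24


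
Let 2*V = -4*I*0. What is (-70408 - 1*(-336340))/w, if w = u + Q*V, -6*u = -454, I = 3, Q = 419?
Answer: 797796/227 ≈ 3514.5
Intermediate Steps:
u = 227/3 (u = -⅙*(-454) = 227/3 ≈ 75.667)
V = 0 (V = (-4*3*0)/2 = (-12*0)/2 = (½)*0 = 0)
w = 227/3 (w = 227/3 + 419*0 = 227/3 + 0 = 227/3 ≈ 75.667)
(-70408 - 1*(-336340))/w = (-70408 - 1*(-336340))/(227/3) = (-70408 + 336340)*(3/227) = 265932*(3/227) = 797796/227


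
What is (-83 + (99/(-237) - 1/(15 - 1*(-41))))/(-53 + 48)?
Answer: 369119/22120 ≈ 16.687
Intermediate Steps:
(-83 + (99/(-237) - 1/(15 - 1*(-41))))/(-53 + 48) = (-83 + (99*(-1/237) - 1/(15 + 41)))/(-5) = (-83 + (-33/79 - 1/56))*(-⅕) = (-83 - 1927/4424)*(-⅕) = -369119/4424*(-⅕) = 369119/22120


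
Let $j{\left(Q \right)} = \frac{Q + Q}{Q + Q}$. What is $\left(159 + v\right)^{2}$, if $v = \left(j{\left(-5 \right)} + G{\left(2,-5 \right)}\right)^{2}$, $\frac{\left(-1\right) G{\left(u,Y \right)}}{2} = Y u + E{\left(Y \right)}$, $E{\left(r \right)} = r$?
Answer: $1254400$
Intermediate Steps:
$j{\left(Q \right)} = 1$ ($j{\left(Q \right)} = \frac{2 Q}{2 Q} = 2 Q \frac{1}{2 Q} = 1$)
$G{\left(u,Y \right)} = - 2 Y - 2 Y u$ ($G{\left(u,Y \right)} = - 2 \left(Y u + Y\right) = - 2 \left(Y + Y u\right) = - 2 Y - 2 Y u$)
$v = 961$ ($v = \left(1 + 2 \left(-5\right) \left(-1 - 2\right)\right)^{2} = \left(1 + 2 \left(-5\right) \left(-3\right)\right)^{2} = \left(1 + 30\right)^{2} = 31^{2} = 961$)
$\left(159 + v\right)^{2} = \left(159 + 961\right)^{2} = 1120^{2} = 1254400$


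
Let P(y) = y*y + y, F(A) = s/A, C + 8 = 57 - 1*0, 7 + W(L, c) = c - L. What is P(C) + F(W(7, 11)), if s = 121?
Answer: 7229/3 ≈ 2409.7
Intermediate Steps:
W(L, c) = -7 + c - L (W(L, c) = -7 + (c - L) = -7 + c - L)
C = 49 (C = -8 + (57 - 1*0) = -8 + (57 + 0) = -8 + 57 = 49)
F(A) = 121/A
P(y) = y + y² (P(y) = y² + y = y + y²)
P(C) + F(W(7, 11)) = 49*(1 + 49) + 121/(-7 + 11 - 1*7) = 49*50 + 121/(-7 + 11 - 7) = 2450 + 121/(-3) = 2450 + 121*(-⅓) = 2450 - 121/3 = 7229/3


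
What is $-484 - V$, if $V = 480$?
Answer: $-964$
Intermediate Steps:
$-484 - V = -484 - 480 = -964$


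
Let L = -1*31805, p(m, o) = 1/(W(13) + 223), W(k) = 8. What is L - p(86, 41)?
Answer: -7346956/231 ≈ -31805.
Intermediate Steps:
p(m, o) = 1/231 (p(m, o) = 1/(8 + 223) = 1/231)
L = -31805
L - p(86, 41) = -31805 - 1*1/231 = -31805 - 1/231 = -7346956/231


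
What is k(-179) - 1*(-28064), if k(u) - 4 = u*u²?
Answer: -5707271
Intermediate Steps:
k(u) = 4 + u³ (k(u) = 4 + u*u² = 4 + u³)
k(-179) - 1*(-28064) = (4 + (-179)³) - 1*(-28064) = (4 - 5735339) + 28064 = -5735335 + 28064 = -5707271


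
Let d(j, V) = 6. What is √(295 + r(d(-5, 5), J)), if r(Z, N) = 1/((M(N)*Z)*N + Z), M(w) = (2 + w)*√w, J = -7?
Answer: √42*√((253 + 8850*I*√7)/(1 + 35*I*√7))/6 ≈ 17.176 - 5.2389e-5*I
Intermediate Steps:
M(w) = √w*(2 + w)
r(Z, N) = 1/(Z + Z*N^(3/2)*(2 + N)) (r(Z, N) = 1/(((√N*(2 + N))*Z)*N + Z) = 1/((Z*√N*(2 + N))*N + Z) = 1/(Z*N^(3/2)*(2 + N) + Z) = 1/(Z + Z*N^(3/2)*(2 + N)))
√(295 + r(d(-5, 5), J)) = √(295 + 1/(6*(1 + (-7)^(3/2)*(2 - 7)))) = √(295 + 1/(6*(1 - 7*I*√7*(-5)))) = √(295 + 1/(6*(1 + 35*I*√7)))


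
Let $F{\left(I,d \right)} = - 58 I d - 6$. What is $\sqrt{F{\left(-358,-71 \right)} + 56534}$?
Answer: $6 i \sqrt{39381} \approx 1190.7 i$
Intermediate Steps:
$F{\left(I,d \right)} = -6 - 58 I d$ ($F{\left(I,d \right)} = - 58 I d - 6 = -6 - 58 I d$)
$\sqrt{F{\left(-358,-71 \right)} + 56534} = \sqrt{\left(-6 - \left(-20764\right) \left(-71\right)\right) + 56534} = \sqrt{\left(-6 - 1474244\right) + 56534} = \sqrt{-1474250 + 56534} = \sqrt{-1417716} = 6 i \sqrt{39381}$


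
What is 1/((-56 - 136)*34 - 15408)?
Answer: -1/21936 ≈ -4.5587e-5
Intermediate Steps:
1/((-56 - 136)*34 - 15408) = 1/(-192*34 - 15408) = 1/(-6528 - 15408) = 1/(-21936) = -1/21936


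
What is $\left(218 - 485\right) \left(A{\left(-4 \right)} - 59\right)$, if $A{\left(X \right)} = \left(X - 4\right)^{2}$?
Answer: $-1335$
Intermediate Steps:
$A{\left(X \right)} = \left(-4 + X\right)^{2}$
$\left(218 - 485\right) \left(A{\left(-4 \right)} - 59\right) = \left(218 - 485\right) \left(\left(-4 - 4\right)^{2} - 59\right) = - 267 \left(\left(-8\right)^{2} - 59\right) = - 267 \left(64 - 59\right) = \left(-267\right) 5 = -1335$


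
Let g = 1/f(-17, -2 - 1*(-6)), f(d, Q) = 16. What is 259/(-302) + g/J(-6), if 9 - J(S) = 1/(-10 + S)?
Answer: -37253/43790 ≈ -0.85072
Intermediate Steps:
g = 1/16 ≈ 0.062500
J(S) = 9 - 1/(-10 + S)
259/(-302) + g/J(-6) = 259/(-302) + 1/(16*(((-91 + 9*(-6))/(-10 - 6)))) = 259*(-1/302) + 1/(16*(((-91 - 54)/(-16)))) = -259/302 + 1/(16*((-1/16*(-145)))) = -259/302 + 1/(16*(145/16)) = -259/302 + (1/16)*(16/145) = -259/302 + 1/145 = -37253/43790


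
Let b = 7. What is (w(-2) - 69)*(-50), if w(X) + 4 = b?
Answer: 3300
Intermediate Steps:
w(X) = 3 (w(X) = -4 + 7 = 3)
(w(-2) - 69)*(-50) = (3 - 69)*(-50) = -66*(-50) = 3300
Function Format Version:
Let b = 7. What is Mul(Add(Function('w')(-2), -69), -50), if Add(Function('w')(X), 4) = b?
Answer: 3300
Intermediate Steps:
Function('w')(X) = 3 (Function('w')(X) = Add(-4, 7) = 3)
Mul(Add(Function('w')(-2), -69), -50) = Mul(Add(3, -69), -50) = Mul(-66, -50) = 3300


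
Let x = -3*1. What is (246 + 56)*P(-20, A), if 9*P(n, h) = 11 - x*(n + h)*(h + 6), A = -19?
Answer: 462664/9 ≈ 51407.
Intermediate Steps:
x = -3
P(n, h) = 11/9 + (6 + h)*(h + n)/3 (P(n, h) = (11 - (-3)*(n + h)*(h + 6))/9 = (11 - (-3)*(h + n)*(6 + h))/9 = (11 - (-3)*(6 + h)*(h + n))/9 = (11 + 3*(6 + h)*(h + n))/9 = 11/9 + (6 + h)*(h + n)/3)
(246 + 56)*P(-20, A) = (246 + 56)*(11/9 + 2*(-19) + 2*(-20) + (⅓)*(-19)² + (⅓)*(-19)*(-20)) = 302*(11/9 - 38 - 40 + (⅓)*361 + 380/3) = 302*(11/9 - 38 - 40 + 361/3 + 380/3) = 302*(1532/9) = 462664/9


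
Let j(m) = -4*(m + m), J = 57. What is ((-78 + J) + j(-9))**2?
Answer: 2601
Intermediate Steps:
j(m) = -8*m
((-78 + J) + j(-9))**2 = ((-78 + 57) - 8*(-9))**2 = (-21 + 72)**2 = 51**2 = 2601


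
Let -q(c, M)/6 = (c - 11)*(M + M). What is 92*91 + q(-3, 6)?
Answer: 9380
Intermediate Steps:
q(c, M) = -12*M*(-11 + c) (q(c, M) = -6*(c - 11)*(M + M) = -6*(-11 + c)*2*M = -12*M*(-11 + c))
92*91 + q(-3, 6) = 92*91 + 12*6*(11 - 1*(-3)) = 8372 + 12*6*(11 + 3) = 8372 + 12*6*14 = 8372 + 1008 = 9380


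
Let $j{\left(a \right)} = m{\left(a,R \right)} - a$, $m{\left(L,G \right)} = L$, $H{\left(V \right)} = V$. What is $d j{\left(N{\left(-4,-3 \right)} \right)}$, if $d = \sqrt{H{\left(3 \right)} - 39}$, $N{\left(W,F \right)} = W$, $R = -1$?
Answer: $0$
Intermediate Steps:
$d = 6 i$ ($d = \sqrt{3 - 39} = \sqrt{-36} = 6 i \approx 6.0 i$)
$j{\left(a \right)} = 0$ ($j{\left(a \right)} = a - a = 0$)
$d j{\left(N{\left(-4,-3 \right)} \right)} = 6 i 0 = 0$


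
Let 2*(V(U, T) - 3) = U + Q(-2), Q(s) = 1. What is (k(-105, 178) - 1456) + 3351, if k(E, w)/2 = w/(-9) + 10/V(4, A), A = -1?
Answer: 184049/99 ≈ 1859.1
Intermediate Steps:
V(U, T) = 7/2 + U/2 (V(U, T) = 3 + (U + 1)/2 = 3 + (1 + U)/2 = 3 + (½ + U/2) = 7/2 + U/2)
k(E, w) = 40/11 - 2*w/9 (k(E, w) = 2*(w/(-9) + 10/(7/2 + (½)*4)) = 2*(w*(-⅑) + 10/(7/2 + 2)) = 2*(-w/9 + 10/(11/2)) = 2*(-w/9 + 10*(2/11)) = 2*(-w/9 + 20/11) = 2*(20/11 - w/9) = 40/11 - 2*w/9)
(k(-105, 178) - 1456) + 3351 = ((40/11 - 2/9*178) - 1456) + 3351 = ((40/11 - 356/9) - 1456) + 3351 = (-3556/99 - 1456) + 3351 = -147700/99 + 3351 = 184049/99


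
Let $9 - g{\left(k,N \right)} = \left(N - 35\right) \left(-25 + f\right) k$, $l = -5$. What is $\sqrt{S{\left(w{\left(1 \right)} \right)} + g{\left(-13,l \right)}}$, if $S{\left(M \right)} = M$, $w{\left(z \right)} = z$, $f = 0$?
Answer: $\sqrt{13010} \approx 114.06$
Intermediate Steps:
$g{\left(k,N \right)} = 9 - k \left(875 - 25 N\right)$ ($g{\left(k,N \right)} = 9 - \left(N - 35\right) \left(-25 + 0\right) k = 9 - \left(-35 + N\right) \left(-25\right) k = 9 - \left(875 - 25 N\right) k = 9 - k \left(875 - 25 N\right)$)
$\sqrt{S{\left(w{\left(1 \right)} \right)} + g{\left(-13,l \right)}} = \sqrt{1 + \left(9 - -11375 + 25 \left(-5\right) \left(-13\right)\right)} = \sqrt{1 + \left(9 + 11375 + 1625\right)} = \sqrt{1 + 13009} = \sqrt{13010}$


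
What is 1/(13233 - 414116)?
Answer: -1/400883 ≈ -2.4945e-6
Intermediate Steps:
1/(13233 - 414116) = 1/(-400883) = -1/400883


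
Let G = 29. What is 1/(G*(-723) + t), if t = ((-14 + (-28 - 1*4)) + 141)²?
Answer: -1/11942 ≈ -8.3738e-5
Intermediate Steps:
t = 9025 (t = ((-14 + (-28 - 4)) + 141)² = ((-14 - 32) + 141)² = (-46 + 141)² = 95² = 9025)
1/(G*(-723) + t) = 1/(29*(-723) + 9025) = 1/(-20967 + 9025) = 1/(-11942) = -1/11942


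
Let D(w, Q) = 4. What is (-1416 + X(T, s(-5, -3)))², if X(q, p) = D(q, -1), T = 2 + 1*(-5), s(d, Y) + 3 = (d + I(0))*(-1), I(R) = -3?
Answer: 1993744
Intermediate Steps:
s(d, Y) = -d (s(d, Y) = -3 + (d - 3)*(-1) = -3 + (-3 + d)*(-1) = -3 + (3 - d) = -d)
T = -3 (T = 2 - 5 = -3)
X(q, p) = 4
(-1416 + X(T, s(-5, -3)))² = (-1416 + 4)² = (-1412)² = 1993744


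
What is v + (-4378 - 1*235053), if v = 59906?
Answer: -179525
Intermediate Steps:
v + (-4378 - 1*235053) = 59906 + (-4378 - 1*235053) = 59906 + (-4378 - 235053) = 59906 - 239431 = -179525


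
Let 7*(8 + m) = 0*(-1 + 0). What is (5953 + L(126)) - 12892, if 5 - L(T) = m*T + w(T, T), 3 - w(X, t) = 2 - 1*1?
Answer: -5928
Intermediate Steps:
w(X, t) = 2 (w(X, t) = 3 - (2 - 1*1) = 3 - (2 - 1) = 3 - 1*1 = 3 - 1 = 2)
m = -8 (m = -8 + (0*(-1 + 0))/7 = -8 + (0*(-1))/7 = -8 + (⅐)*0 = -8 + 0 = -8)
L(T) = 3 + 8*T (L(T) = 5 - (-8*T + 2) = 5 - (2 - 8*T) = 5 + (-2 + 8*T) = 3 + 8*T)
(5953 + L(126)) - 12892 = (5953 + (3 + 8*126)) - 12892 = (5953 + (3 + 1008)) - 12892 = (5953 + 1011) - 12892 = 6964 - 12892 = -5928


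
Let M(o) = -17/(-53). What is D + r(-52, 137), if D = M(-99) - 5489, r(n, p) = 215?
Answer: -279505/53 ≈ -5273.7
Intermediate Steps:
M(o) = 17/53 (M(o) = -17*(-1/53) = 17/53)
D = -290900/53 (D = 17/53 - 5489 = -290900/53 ≈ -5488.7)
D + r(-52, 137) = -290900/53 + 215 = -279505/53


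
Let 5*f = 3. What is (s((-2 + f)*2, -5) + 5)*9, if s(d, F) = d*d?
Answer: 2889/25 ≈ 115.56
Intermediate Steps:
f = ⅗ (f = (⅕)*3 = ⅗ ≈ 0.60000)
s(d, F) = d²
(s((-2 + f)*2, -5) + 5)*9 = (((-2 + ⅗)*2)² + 5)*9 = ((-7/5*2)² + 5)*9 = ((-14/5)² + 5)*9 = (196/25 + 5)*9 = (321/25)*9 = 2889/25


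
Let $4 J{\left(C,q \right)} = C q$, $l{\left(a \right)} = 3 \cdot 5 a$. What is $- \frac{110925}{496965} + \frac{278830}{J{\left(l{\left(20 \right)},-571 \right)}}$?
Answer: $- \frac{1910921521}{283767015} \approx -6.7341$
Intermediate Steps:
$l{\left(a \right)} = 15 a$
$J{\left(C,q \right)} = \frac{C q}{4}$
$- \frac{110925}{496965} + \frac{278830}{J{\left(l{\left(20 \right)},-571 \right)}} = - \frac{110925}{496965} + \frac{278830}{\frac{1}{4} \cdot 15 \cdot 20 \left(-571\right)} = \left(-110925\right) \frac{1}{496965} + \frac{278830}{\frac{1}{4} \cdot 300 \left(-571\right)} = - \frac{7395}{33131} + \frac{278830}{-42825} = - \frac{7395}{33131} + 278830 \left(- \frac{1}{42825}\right) = - \frac{7395}{33131} - \frac{55766}{8565} = - \frac{1910921521}{283767015}$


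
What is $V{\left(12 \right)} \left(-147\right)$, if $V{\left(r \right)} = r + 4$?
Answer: $-2352$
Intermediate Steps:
$V{\left(r \right)} = 4 + r$
$V{\left(12 \right)} \left(-147\right) = \left(4 + 12\right) \left(-147\right) = 16 \left(-147\right) = -2352$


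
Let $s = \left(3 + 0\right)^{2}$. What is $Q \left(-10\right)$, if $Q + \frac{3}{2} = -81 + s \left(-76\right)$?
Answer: $7665$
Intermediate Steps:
$s = 9$ ($s = 3^{2} = 9$)
$Q = - \frac{1533}{2}$ ($Q = - \frac{3}{2} + \left(-81 + 9 \left(-76\right)\right) = - \frac{3}{2} - 765 = - \frac{1533}{2} \approx -766.5$)
$Q \left(-10\right) = \left(- \frac{1533}{2}\right) \left(-10\right) = 7665$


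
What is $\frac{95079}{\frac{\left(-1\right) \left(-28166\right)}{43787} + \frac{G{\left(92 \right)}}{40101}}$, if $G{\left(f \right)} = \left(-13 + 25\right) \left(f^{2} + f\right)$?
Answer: $\frac{55649817520491}{1875061210} \approx 29679.0$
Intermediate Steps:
$G{\left(f \right)} = 12 f + 12 f^{2}$ ($G{\left(f \right)} = 12 \left(f + f^{2}\right) = 12 f + 12 f^{2}$)
$\frac{95079}{\frac{\left(-1\right) \left(-28166\right)}{43787} + \frac{G{\left(92 \right)}}{40101}} = \frac{95079}{\frac{\left(-1\right) \left(-28166\right)}{43787} + \frac{12 \cdot 92 \left(1 + 92\right)}{40101}} = \frac{95079}{28166 \cdot \frac{1}{43787} + 12 \cdot 92 \cdot 93 \cdot \frac{1}{40101}} = \frac{95079}{\frac{28166}{43787} + 102672 \cdot \frac{1}{40101}} = \frac{95079}{\frac{28166}{43787} + \frac{34224}{13367}} = \frac{95079}{\frac{1875061210}{585300829}} = 95079 \cdot \frac{585300829}{1875061210} = \frac{55649817520491}{1875061210}$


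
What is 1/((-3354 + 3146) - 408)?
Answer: -1/616 ≈ -0.0016234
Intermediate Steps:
1/((-3354 + 3146) - 408) = 1/(-208 - 408) = 1/(-616) = -1/616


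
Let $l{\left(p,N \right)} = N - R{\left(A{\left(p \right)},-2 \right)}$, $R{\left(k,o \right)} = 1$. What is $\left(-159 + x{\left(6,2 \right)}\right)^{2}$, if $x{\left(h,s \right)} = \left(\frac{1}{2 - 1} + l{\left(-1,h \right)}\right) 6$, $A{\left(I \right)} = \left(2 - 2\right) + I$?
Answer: $15129$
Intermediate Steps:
$A{\left(I \right)} = I$ ($A{\left(I \right)} = 0 + I = I$)
$l{\left(p,N \right)} = -1 + N$ ($l{\left(p,N \right)} = N - 1 = -1 + N$)
$x{\left(h,s \right)} = 6 h$ ($x{\left(h,s \right)} = \left(\frac{1}{2 - 1} + \left(-1 + h\right)\right) 6 = \left(1^{-1} + \left(-1 + h\right)\right) 6 = \left(1 + \left(-1 + h\right)\right) 6 = h 6 = 6 h$)
$\left(-159 + x{\left(6,2 \right)}\right)^{2} = \left(-159 + 6 \cdot 6\right)^{2} = \left(-159 + 36\right)^{2} = \left(-123\right)^{2} = 15129$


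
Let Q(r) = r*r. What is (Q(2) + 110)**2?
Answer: 12996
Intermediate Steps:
Q(r) = r**2
(Q(2) + 110)**2 = (2**2 + 110)**2 = (4 + 110)**2 = 114**2 = 12996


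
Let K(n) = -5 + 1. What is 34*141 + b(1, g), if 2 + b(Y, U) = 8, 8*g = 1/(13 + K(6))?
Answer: 4800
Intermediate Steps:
K(n) = -4
g = 1/72 (g = 1/(8*(13 - 4)) = (⅛)/9 = (⅛)*(⅑) = 1/72 ≈ 0.013889)
b(Y, U) = 6 (b(Y, U) = -2 + 8 = 6)
34*141 + b(1, g) = 34*141 + 6 = 4794 + 6 = 4800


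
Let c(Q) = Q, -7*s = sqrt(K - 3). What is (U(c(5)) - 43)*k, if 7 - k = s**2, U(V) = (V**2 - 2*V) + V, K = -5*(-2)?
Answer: -1104/7 ≈ -157.71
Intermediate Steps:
K = 10
s = -sqrt(7)/7 (s = -sqrt(10 - 3)/7 = -sqrt(7)/7 ≈ -0.37796)
U(V) = V**2 - V
k = 48/7 (k = 7 - (-sqrt(7)/7)**2 = 7 - 1*1/7 = 7 - 1/7 = 48/7 ≈ 6.8571)
(U(c(5)) - 43)*k = (5*(-1 + 5) - 43)*(48/7) = (5*4 - 43)*(48/7) = (20 - 43)*(48/7) = -23*48/7 = -1104/7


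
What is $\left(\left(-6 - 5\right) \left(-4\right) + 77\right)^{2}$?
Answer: $14641$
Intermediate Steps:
$\left(\left(-6 - 5\right) \left(-4\right) + 77\right)^{2} = \left(\left(-11\right) \left(-4\right) + 77\right)^{2} = \left(44 + 77\right)^{2} = 121^{2} = 14641$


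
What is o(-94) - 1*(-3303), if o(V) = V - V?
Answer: 3303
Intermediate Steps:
o(V) = 0
o(-94) - 1*(-3303) = 0 - 1*(-3303) = 0 + 3303 = 3303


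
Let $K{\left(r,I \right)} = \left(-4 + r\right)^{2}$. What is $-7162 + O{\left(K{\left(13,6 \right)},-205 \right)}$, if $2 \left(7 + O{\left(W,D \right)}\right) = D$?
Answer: $- \frac{14543}{2} \approx -7271.5$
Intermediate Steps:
$O{\left(W,D \right)} = -7 + \frac{D}{2}$
$-7162 + O{\left(K{\left(13,6 \right)},-205 \right)} = -7162 + \left(-7 + \frac{1}{2} \left(-205\right)\right) = -7162 - \frac{219}{2} = - \frac{14543}{2}$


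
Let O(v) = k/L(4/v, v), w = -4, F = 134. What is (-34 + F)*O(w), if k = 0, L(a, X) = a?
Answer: 0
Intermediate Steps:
O(v) = 0 (O(v) = 0/((4/v)) = 0*(v/4) = 0)
(-34 + F)*O(w) = (-34 + 134)*0 = 100*0 = 0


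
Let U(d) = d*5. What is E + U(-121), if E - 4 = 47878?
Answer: 47277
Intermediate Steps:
U(d) = 5*d
E = 47882 (E = 4 + 47878 = 47882)
E + U(-121) = 47882 + 5*(-121) = 47882 - 605 = 47277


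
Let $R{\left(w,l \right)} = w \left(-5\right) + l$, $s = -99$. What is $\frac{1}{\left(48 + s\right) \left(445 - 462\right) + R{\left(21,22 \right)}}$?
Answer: $\frac{1}{784} \approx 0.0012755$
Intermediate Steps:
$R{\left(w,l \right)} = l - 5 w$ ($R{\left(w,l \right)} = - 5 w + l = l - 5 w$)
$\frac{1}{\left(48 + s\right) \left(445 - 462\right) + R{\left(21,22 \right)}} = \frac{1}{\left(48 - 99\right) \left(445 - 462\right) + \left(22 - 105\right)} = \frac{1}{\left(-51\right) \left(-17\right) + \left(22 - 105\right)} = \frac{1}{867 - 83} = \frac{1}{784}$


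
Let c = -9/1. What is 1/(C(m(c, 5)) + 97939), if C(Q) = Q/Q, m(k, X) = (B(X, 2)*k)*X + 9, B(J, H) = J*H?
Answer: 1/97940 ≈ 1.0210e-5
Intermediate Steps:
B(J, H) = H*J
c = -9 (c = -9*1 = -9)
m(k, X) = 9 + 2*k*X² (m(k, X) = ((2*X)*k)*X + 9 = (2*X*k)*X + 9 = 2*k*X² + 9 = 9 + 2*k*X²)
C(Q) = 1
1/(C(m(c, 5)) + 97939) = 1/(1 + 97939) = 1/97940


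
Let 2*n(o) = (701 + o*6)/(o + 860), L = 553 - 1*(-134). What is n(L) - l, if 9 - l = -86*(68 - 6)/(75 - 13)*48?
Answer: -140605/34 ≈ -4135.4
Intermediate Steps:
L = 687 (L = 553 + 134 = 687)
l = 4137 (l = 9 - (-86*(68 - 6)/(75 - 13))*48 = 9 - (-5332/62)*48 = 9 - (-86*1)*48 = 9 - (-86)*48 = 9 - 1*(-4128) = 9 + 4128 = 4137)
n(o) = (701 + 6*o)/(2*(860 + o)) (n(o) = ((701 + o*6)/(o + 860))/2 = ((701 + 6*o)/(860 + o))/2 = (701 + 6*o)/(2*(860 + o)))
n(L) - l = (701 + 6*687)/(2*(860 + 687)) - 1*4137 = (1/2)*(701 + 4122)/1547 - 4137 = (1/2)*(1/1547)*4823 - 4137 = 53/34 - 4137 = -140605/34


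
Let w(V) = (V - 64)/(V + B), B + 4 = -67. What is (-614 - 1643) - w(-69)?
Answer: -45159/20 ≈ -2257.9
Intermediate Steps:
B = -71 (B = -4 - 67 = -71)
w(V) = (-64 + V)/(-71 + V) (w(V) = (V - 64)/(V - 71) = (-64 + V)/(-71 + V))
(-614 - 1643) - w(-69) = (-614 - 1643) - (-64 - 69)/(-71 - 69) = -2257 - (-133)/(-140) = -2257 - (-1)*(-133)/140 = -2257 - 1*19/20 = -2257 - 19/20 = -45159/20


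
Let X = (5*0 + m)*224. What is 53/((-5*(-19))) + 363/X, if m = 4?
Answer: 81973/85120 ≈ 0.96303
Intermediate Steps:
X = 896 (X = (5*0 + 4)*224 = (0 + 4)*224 = 4*224 = 896)
53/((-5*(-19))) + 363/X = 53/((-5*(-19))) + 363/896 = 53/95 + 363*(1/896) = 53*(1/95) + 363/896 = 53/95 + 363/896 = 81973/85120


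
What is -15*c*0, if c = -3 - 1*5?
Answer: 0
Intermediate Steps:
c = -8 (c = -3 - 5 = -8)
-15*c*0 = -15*(-8)*0 = 120*0 = 0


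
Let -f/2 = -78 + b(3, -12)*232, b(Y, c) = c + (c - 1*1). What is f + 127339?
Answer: 139095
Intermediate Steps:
b(Y, c) = -1 + 2*c (b(Y, c) = c + (c - 1) = c + (-1 + c) = -1 + 2*c)
f = 11756 (f = -2*(-78 + (-1 + 2*(-12))*232) = -2*(-78 + (-1 - 24)*232) = -2*(-78 - 25*232) = -2*(-78 - 5800) = -2*(-5878) = 11756)
f + 127339 = 11756 + 127339 = 139095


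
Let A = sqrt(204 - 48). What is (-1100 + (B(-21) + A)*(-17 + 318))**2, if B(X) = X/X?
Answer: 14772157 - 961996*sqrt(39) ≈ 8.7645e+6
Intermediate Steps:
B(X) = 1
A = 2*sqrt(39) (A = sqrt(156) = 2*sqrt(39) ≈ 12.490)
(-1100 + (B(-21) + A)*(-17 + 318))**2 = (-1100 + (1 + 2*sqrt(39))*(-17 + 318))**2 = (-1100 + (1 + 2*sqrt(39))*301)**2 = (-1100 + (301 + 602*sqrt(39)))**2 = (-799 + 602*sqrt(39))**2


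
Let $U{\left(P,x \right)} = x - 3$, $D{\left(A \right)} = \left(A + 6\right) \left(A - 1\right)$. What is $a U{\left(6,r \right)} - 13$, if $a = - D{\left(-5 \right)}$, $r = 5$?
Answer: $-1$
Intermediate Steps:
$D{\left(A \right)} = \left(-1 + A\right) \left(6 + A\right)$ ($D{\left(A \right)} = \left(6 + A\right) \left(-1 + A\right) = \left(-1 + A\right) \left(6 + A\right)$)
$U{\left(P,x \right)} = -3 + x$
$a = 6$ ($a = - (-6 + \left(-5\right)^{2} + 5 \left(-5\right)) = - (-6 + 25 - 25) = \left(-1\right) \left(-6\right) = 6$)
$a U{\left(6,r \right)} - 13 = 6 \left(-3 + 5\right) - 13 = 6 \cdot 2 - 13 = 12 - 13 = -1$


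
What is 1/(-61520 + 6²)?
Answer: -1/61484 ≈ -1.6264e-5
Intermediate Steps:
1/(-61520 + 6²) = 1/(-61520 + 36) = 1/(-61484) = -1/61484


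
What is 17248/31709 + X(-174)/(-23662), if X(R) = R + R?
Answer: 209578454/375149179 ≈ 0.55865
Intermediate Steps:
X(R) = 2*R
17248/31709 + X(-174)/(-23662) = 17248/31709 + (2*(-174))/(-23662) = 17248*(1/31709) - 348*(-1/23662) = 17248/31709 + 174/11831 = 209578454/375149179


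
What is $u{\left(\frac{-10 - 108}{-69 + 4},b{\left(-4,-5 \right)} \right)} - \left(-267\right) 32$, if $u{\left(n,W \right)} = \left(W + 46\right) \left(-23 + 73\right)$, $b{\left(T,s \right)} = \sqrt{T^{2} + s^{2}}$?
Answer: $10844 + 50 \sqrt{41} \approx 11164.0$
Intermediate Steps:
$u{\left(n,W \right)} = 2300 + 50 W$ ($u{\left(n,W \right)} = \left(46 + W\right) 50 = 2300 + 50 W$)
$u{\left(\frac{-10 - 108}{-69 + 4},b{\left(-4,-5 \right)} \right)} - \left(-267\right) 32 = \left(2300 + 50 \sqrt{\left(-4\right)^{2} + \left(-5\right)^{2}}\right) - \left(-267\right) 32 = \left(2300 + 50 \sqrt{16 + 25}\right) - -8544 = \left(2300 + 50 \sqrt{41}\right) + 8544 = 10844 + 50 \sqrt{41}$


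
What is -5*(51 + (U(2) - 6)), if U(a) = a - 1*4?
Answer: -215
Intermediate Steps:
U(a) = -4 + a (U(a) = a - 4 = -4 + a)
-5*(51 + (U(2) - 6)) = -5*(51 + ((-4 + 2) - 6)) = -5*(51 + (-2 - 6)) = -5*(51 - 8) = -5*43 = -215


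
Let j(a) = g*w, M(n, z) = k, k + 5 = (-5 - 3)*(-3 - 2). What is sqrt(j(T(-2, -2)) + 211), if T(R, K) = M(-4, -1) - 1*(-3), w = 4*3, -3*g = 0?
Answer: sqrt(211) ≈ 14.526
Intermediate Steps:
g = 0 (g = -1/3*0 = 0)
k = 35 (k = -5 + (-5 - 3)*(-3 - 2) = -5 - 8*(-5) = -5 + 40 = 35)
M(n, z) = 35
w = 12
T(R, K) = 38 (T(R, K) = 35 - 1*(-3) = 35 + 3 = 38)
j(a) = 0 (j(a) = 0*12 = 0)
sqrt(j(T(-2, -2)) + 211) = sqrt(0 + 211) = sqrt(211)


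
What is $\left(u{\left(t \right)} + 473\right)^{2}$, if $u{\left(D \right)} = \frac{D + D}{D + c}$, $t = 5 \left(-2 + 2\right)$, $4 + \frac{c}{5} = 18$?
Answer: $223729$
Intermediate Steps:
$c = 70$ ($c = -20 + 5 \cdot 18 = -20 + 90 = 70$)
$t = 0$ ($t = 5 \cdot 0 = 0$)
$u{\left(D \right)} = \frac{2 D}{70 + D}$ ($u{\left(D \right)} = \frac{D + D}{D + 70} = \frac{2 D}{70 + D}$)
$\left(u{\left(t \right)} + 473\right)^{2} = \left(2 \cdot 0 \frac{1}{70 + 0} + 473\right)^{2} = \left(2 \cdot 0 \cdot \frac{1}{70} + 473\right)^{2} = \left(0 + 473\right)^{2} = 473^{2} = 223729$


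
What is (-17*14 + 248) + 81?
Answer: 91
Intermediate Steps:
(-17*14 + 248) + 81 = (-238 + 248) + 81 = 10 + 81 = 91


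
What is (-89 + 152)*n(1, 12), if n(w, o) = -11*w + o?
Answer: 63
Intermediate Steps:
n(w, o) = o - 11*w
(-89 + 152)*n(1, 12) = (-89 + 152)*(12 - 11*1) = 63*(12 - 11) = 63*1 = 63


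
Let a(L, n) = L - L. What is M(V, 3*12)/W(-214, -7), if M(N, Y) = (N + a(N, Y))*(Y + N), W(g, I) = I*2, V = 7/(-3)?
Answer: 101/18 ≈ 5.6111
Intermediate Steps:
a(L, n) = 0
V = -7/3 (V = 7*(-1/3) = -7/3 ≈ -2.3333)
W(g, I) = 2*I
M(N, Y) = N*(N + Y) (M(N, Y) = (N + 0)*(Y + N) = N*(N + Y))
M(V, 3*12)/W(-214, -7) = (-7*(-7/3 + 3*12)/3)/((2*(-7))) = -7*(-7/3 + 36)/3/(-14) = -7/3*101/3*(-1/14) = -707/9*(-1/14) = 101/18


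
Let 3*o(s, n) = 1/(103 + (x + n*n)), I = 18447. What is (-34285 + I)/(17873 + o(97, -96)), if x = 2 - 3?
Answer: -442735452/499621843 ≈ -0.88614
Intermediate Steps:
x = -1
o(s, n) = 1/(3*(102 + n²)) (o(s, n) = 1/(3*(103 + (-1 + n*n))) = 1/(3*(103 + (-1 + n²))) = 1/(3*(102 + n²)))
(-34285 + I)/(17873 + o(97, -96)) = (-34285 + 18447)/(17873 + 1/(3*(102 + (-96)²))) = -15838/(17873 + 1/(3*(102 + 9216))) = -15838/(17873 + (⅓)/9318) = -15838/(17873 + (⅓)*(1/9318)) = -15838/(17873 + 1/27954) = -15838/499621843/27954 = -15838*27954/499621843 = -442735452/499621843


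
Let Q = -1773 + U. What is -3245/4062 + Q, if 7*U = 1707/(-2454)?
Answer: -10314780106/5814753 ≈ -1773.9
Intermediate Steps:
U = -569/5726 (U = (1707/(-2454))/7 = (1707*(-1/2454))/7 = (⅐)*(-569/818) = -569/5726 ≈ -0.099371)
Q = -10152767/5726 (Q = -1773 - 569/5726 = -10152767/5726 ≈ -1773.1)
-3245/4062 + Q = -3245/4062 - 10152767/5726 = -10314780106/5814753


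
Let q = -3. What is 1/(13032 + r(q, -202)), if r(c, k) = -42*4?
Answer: 1/12864 ≈ 7.7736e-5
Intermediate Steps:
r(c, k) = -168
1/(13032 + r(q, -202)) = 1/(13032 - 168) = 1/12864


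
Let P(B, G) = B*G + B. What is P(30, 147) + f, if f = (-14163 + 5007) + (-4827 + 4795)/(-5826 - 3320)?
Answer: -21566252/4573 ≈ -4716.0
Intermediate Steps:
P(B, G) = B + B*G
f = -41870372/4573 (f = -9156 - 32/(-9146) = -9156 - 32*(-1/9146) = -9156 + 16/4573 = -41870372/4573 ≈ -9156.0)
P(30, 147) + f = 30*(1 + 147) - 41870372/4573 = 30*148 - 41870372/4573 = 4440 - 41870372/4573 = -21566252/4573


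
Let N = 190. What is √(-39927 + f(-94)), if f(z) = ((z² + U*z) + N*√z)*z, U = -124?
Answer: √(-1966175 - 17860*I*√94) ≈ 61.686 - 1403.6*I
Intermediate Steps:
f(z) = z*(z² - 124*z + 190*√z) (f(z) = ((z² - 124*z) + 190*√z)*z = (z² - 124*z + 190*√z)*z = z*(z² - 124*z + 190*√z))
√(-39927 + f(-94)) = √(-39927 + ((-94)³ - 124*(-94)² + 190*(-94)^(3/2))) = √(-39927 + (-830584 - 124*8836 + 190*(-94*I*√94))) = √(-39927 + (-830584 - 1095664 - 17860*I*√94)) = √(-39927 + (-1926248 - 17860*I*√94)) = √(-1966175 - 17860*I*√94)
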